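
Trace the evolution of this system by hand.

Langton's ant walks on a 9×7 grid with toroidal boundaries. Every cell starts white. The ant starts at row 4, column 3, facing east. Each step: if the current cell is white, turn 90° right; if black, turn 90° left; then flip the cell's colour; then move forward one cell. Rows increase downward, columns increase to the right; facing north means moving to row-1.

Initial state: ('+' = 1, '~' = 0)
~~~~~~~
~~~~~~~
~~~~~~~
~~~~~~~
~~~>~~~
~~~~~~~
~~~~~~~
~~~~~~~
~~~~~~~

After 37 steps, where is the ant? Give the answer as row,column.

3,6

t=0: ~~~~~~~
~~~~~~~
~~~~~~~
~~~~~~~
~~~>~~~
~~~~~~~
~~~~~~~
~~~~~~~
~~~~~~~
t=1: ~~~~~~~
~~~~~~~
~~~~~~~
~~~~~~~
~~~+~~~
~~~v~~~
~~~~~~~
~~~~~~~
~~~~~~~
t=2: ~~~~~~~
~~~~~~~
~~~~~~~
~~~~~~~
~~~+~~~
~~<+~~~
~~~~~~~
~~~~~~~
~~~~~~~
t=3: ~~~~~~~
~~~~~~~
~~~~~~~
~~~~~~~
~~^+~~~
~~++~~~
~~~~~~~
~~~~~~~
~~~~~~~
t=4: ~~~~~~~
~~~~~~~
~~~~~~~
~~~~~~~
~~+>~~~
~~++~~~
~~~~~~~
~~~~~~~
~~~~~~~
t=5: ~~~~~~~
~~~~~~~
~~~~~~~
~~~^~~~
~~+~~~~
~~++~~~
~~~~~~~
~~~~~~~
~~~~~~~
t=6: ~~~~~~~
~~~~~~~
~~~~~~~
~~~+>~~
~~+~~~~
~~++~~~
~~~~~~~
~~~~~~~
~~~~~~~
t=7: ~~~~~~~
~~~~~~~
~~~~~~~
~~~++~~
~~+~v~~
~~++~~~
~~~~~~~
~~~~~~~
~~~~~~~
t=8: ~~~~~~~
~~~~~~~
~~~~~~~
~~~++~~
~~+<+~~
~~++~~~
~~~~~~~
~~~~~~~
~~~~~~~
t=9: ~~~~~~~
~~~~~~~
~~~~~~~
~~~^+~~
~~+++~~
~~++~~~
~~~~~~~
~~~~~~~
~~~~~~~
t=10: ~~~~~~~
~~~~~~~
~~~~~~~
~~<~+~~
~~+++~~
~~++~~~
~~~~~~~
~~~~~~~
~~~~~~~
t=11: ~~~~~~~
~~~~~~~
~~^~~~~
~~+~+~~
~~+++~~
~~++~~~
~~~~~~~
~~~~~~~
~~~~~~~
t=12: ~~~~~~~
~~~~~~~
~~+>~~~
~~+~+~~
~~+++~~
~~++~~~
~~~~~~~
~~~~~~~
~~~~~~~
t=13: ~~~~~~~
~~~~~~~
~~++~~~
~~+v+~~
~~+++~~
~~++~~~
~~~~~~~
~~~~~~~
~~~~~~~
t=14: ~~~~~~~
~~~~~~~
~~++~~~
~~<++~~
~~+++~~
~~++~~~
~~~~~~~
~~~~~~~
~~~~~~~
t=15: ~~~~~~~
~~~~~~~
~~++~~~
~~~++~~
~~v++~~
~~++~~~
~~~~~~~
~~~~~~~
~~~~~~~
t=16: ~~~~~~~
~~~~~~~
~~++~~~
~~~++~~
~~~>+~~
~~++~~~
~~~~~~~
~~~~~~~
~~~~~~~
t=17: ~~~~~~~
~~~~~~~
~~++~~~
~~~^+~~
~~~~+~~
~~++~~~
~~~~~~~
~~~~~~~
~~~~~~~
t=18: ~~~~~~~
~~~~~~~
~~++~~~
~~<~+~~
~~~~+~~
~~++~~~
~~~~~~~
~~~~~~~
~~~~~~~
t=19: ~~~~~~~
~~~~~~~
~~^+~~~
~~+~+~~
~~~~+~~
~~++~~~
~~~~~~~
~~~~~~~
~~~~~~~
t=20: ~~~~~~~
~~~~~~~
~<~+~~~
~~+~+~~
~~~~+~~
~~++~~~
~~~~~~~
~~~~~~~
~~~~~~~
t=21: ~~~~~~~
~^~~~~~
~+~+~~~
~~+~+~~
~~~~+~~
~~++~~~
~~~~~~~
~~~~~~~
~~~~~~~
t=22: ~~~~~~~
~+>~~~~
~+~+~~~
~~+~+~~
~~~~+~~
~~++~~~
~~~~~~~
~~~~~~~
~~~~~~~
t=23: ~~~~~~~
~++~~~~
~+v+~~~
~~+~+~~
~~~~+~~
~~++~~~
~~~~~~~
~~~~~~~
~~~~~~~
t=24: ~~~~~~~
~++~~~~
~<++~~~
~~+~+~~
~~~~+~~
~~++~~~
~~~~~~~
~~~~~~~
~~~~~~~
t=25: ~~~~~~~
~++~~~~
~~++~~~
~v+~+~~
~~~~+~~
~~++~~~
~~~~~~~
~~~~~~~
~~~~~~~
t=26: ~~~~~~~
~++~~~~
~~++~~~
<++~+~~
~~~~+~~
~~++~~~
~~~~~~~
~~~~~~~
~~~~~~~
t=27: ~~~~~~~
~++~~~~
^~++~~~
+++~+~~
~~~~+~~
~~++~~~
~~~~~~~
~~~~~~~
~~~~~~~
t=28: ~~~~~~~
~++~~~~
+>++~~~
+++~+~~
~~~~+~~
~~++~~~
~~~~~~~
~~~~~~~
~~~~~~~
t=29: ~~~~~~~
~++~~~~
++++~~~
+v+~+~~
~~~~+~~
~~++~~~
~~~~~~~
~~~~~~~
~~~~~~~
t=30: ~~~~~~~
~++~~~~
++++~~~
+~>~+~~
~~~~+~~
~~++~~~
~~~~~~~
~~~~~~~
~~~~~~~
t=31: ~~~~~~~
~++~~~~
++^+~~~
+~~~+~~
~~~~+~~
~~++~~~
~~~~~~~
~~~~~~~
~~~~~~~
t=32: ~~~~~~~
~++~~~~
+<~+~~~
+~~~+~~
~~~~+~~
~~++~~~
~~~~~~~
~~~~~~~
~~~~~~~
t=33: ~~~~~~~
~++~~~~
+~~+~~~
+v~~+~~
~~~~+~~
~~++~~~
~~~~~~~
~~~~~~~
~~~~~~~
t=34: ~~~~~~~
~++~~~~
+~~+~~~
<+~~+~~
~~~~+~~
~~++~~~
~~~~~~~
~~~~~~~
~~~~~~~
t=35: ~~~~~~~
~++~~~~
+~~+~~~
~+~~+~~
v~~~+~~
~~++~~~
~~~~~~~
~~~~~~~
~~~~~~~
t=36: ~~~~~~~
~++~~~~
+~~+~~~
~+~~+~~
+~~~+~<
~~++~~~
~~~~~~~
~~~~~~~
~~~~~~~
t=37: ~~~~~~~
~++~~~~
+~~+~~~
~+~~+~^
+~~~+~+
~~++~~~
~~~~~~~
~~~~~~~
~~~~~~~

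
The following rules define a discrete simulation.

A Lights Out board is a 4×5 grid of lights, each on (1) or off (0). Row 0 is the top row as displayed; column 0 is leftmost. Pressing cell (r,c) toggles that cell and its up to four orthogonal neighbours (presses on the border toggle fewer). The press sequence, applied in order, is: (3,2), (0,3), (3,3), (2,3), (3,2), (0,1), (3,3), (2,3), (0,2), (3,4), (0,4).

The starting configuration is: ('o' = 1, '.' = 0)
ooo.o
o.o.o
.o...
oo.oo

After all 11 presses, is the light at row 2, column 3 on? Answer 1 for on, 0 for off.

0

gen 0: ooo.o
o.o.o
.o...
oo.oo
gen 1: ooo.o
o.o.o
.oo..
o.o.o
gen 2: oo.o.
o.ooo
.oo..
o.o.o
gen 3: oo.o.
o.ooo
.ooo.
o..o.
gen 4: oo.o.
o.o.o
.o..o
o....
gen 5: oo.o.
o.o.o
.oo.o
oooo.
gen 6: ..oo.
ooo.o
.oo.o
oooo.
gen 7: ..oo.
ooo.o
.oooo
oo..o
gen 8: ..oo.
ooooo
.o...
oo.oo
gen 9: .o...
oo.oo
.o...
oo.oo
gen 10: .o...
oo.oo
.o..o
oo...
gen 11: .o.oo
oo.o.
.o..o
oo...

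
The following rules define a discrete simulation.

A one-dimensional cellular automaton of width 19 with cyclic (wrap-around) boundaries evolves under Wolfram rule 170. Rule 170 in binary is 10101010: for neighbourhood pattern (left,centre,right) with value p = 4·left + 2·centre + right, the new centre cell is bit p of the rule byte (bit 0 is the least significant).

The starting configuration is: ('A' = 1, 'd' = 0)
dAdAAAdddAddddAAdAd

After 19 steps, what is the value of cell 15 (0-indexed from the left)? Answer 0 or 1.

t=0: dAdAAAdddAddddAAdAd
t=1: AdAAAdddAddddAAdAdd
t=2: dAAAdddAddddAAdAddA
t=3: AAAdddAddddAAdAddAd
t=4: AAdddAddddAAdAddAdA
t=5: AdddAddddAAdAddAdAA
t=6: dddAddddAAdAddAdAAA
t=7: ddAddddAAdAddAdAAAd
t=8: dAddddAAdAddAdAAAdd
t=9: AddddAAdAddAdAAAddd
t=10: ddddAAdAddAdAAAdddA
t=11: dddAAdAddAdAAAdddAd
t=12: ddAAdAddAdAAAdddAdd
t=13: dAAdAddAdAAAdddAddd
t=14: AAdAddAdAAAdddAdddd
t=15: AdAddAdAAAdddAddddA
t=16: dAddAdAAAdddAddddAA
t=17: AddAdAAAdddAddddAAd
t=18: ddAdAAAdddAddddAAdA
t=19: dAdAAAdddAddddAAdAd

1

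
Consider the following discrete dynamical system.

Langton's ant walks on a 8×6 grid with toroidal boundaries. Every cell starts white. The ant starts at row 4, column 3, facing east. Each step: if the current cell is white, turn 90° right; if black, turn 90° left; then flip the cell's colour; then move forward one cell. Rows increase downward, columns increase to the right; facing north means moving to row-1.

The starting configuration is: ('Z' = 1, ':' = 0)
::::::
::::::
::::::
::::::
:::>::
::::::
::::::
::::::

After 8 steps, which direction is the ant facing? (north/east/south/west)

step 0: ::::::
::::::
::::::
::::::
:::>::
::::::
::::::
::::::
step 1: ::::::
::::::
::::::
::::::
:::Z::
:::v::
::::::
::::::
step 2: ::::::
::::::
::::::
::::::
:::Z::
::<Z::
::::::
::::::
step 3: ::::::
::::::
::::::
::::::
::^Z::
::ZZ::
::::::
::::::
step 4: ::::::
::::::
::::::
::::::
::Z>::
::ZZ::
::::::
::::::
step 5: ::::::
::::::
::::::
:::^::
::Z:::
::ZZ::
::::::
::::::
step 6: ::::::
::::::
::::::
:::Z>:
::Z:::
::ZZ::
::::::
::::::
step 7: ::::::
::::::
::::::
:::ZZ:
::Z:v:
::ZZ::
::::::
::::::
step 8: ::::::
::::::
::::::
:::ZZ:
::Z<Z:
::ZZ::
::::::
::::::

west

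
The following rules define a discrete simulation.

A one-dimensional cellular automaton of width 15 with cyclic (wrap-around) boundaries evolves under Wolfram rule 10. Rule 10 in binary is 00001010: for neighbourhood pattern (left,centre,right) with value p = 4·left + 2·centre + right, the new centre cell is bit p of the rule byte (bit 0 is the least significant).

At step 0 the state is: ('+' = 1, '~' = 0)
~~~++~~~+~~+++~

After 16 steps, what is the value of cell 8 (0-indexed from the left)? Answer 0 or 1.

k=0  ~~~++~~~+~~+++~
k=1  ~~++~~~+~~++~~~
k=2  ~++~~~+~~++~~~~
k=3  ++~~~+~~++~~~~~
k=4  +~~~+~~++~~~~~+
k=5  ~~~+~~++~~~~~++
k=6  ~~+~~++~~~~~++~
k=7  ~+~~++~~~~~++~~
k=8  +~~++~~~~~++~~~
k=9  ~~++~~~~~++~~~+
k=10  ~++~~~~~++~~~+~
k=11  ++~~~~~++~~~+~~
k=12  +~~~~~++~~~+~~+
k=13  ~~~~~++~~~+~~++
k=14  ~~~~++~~~+~~++~
k=15  ~~~++~~~+~~++~~
k=16  ~~++~~~+~~++~~~

0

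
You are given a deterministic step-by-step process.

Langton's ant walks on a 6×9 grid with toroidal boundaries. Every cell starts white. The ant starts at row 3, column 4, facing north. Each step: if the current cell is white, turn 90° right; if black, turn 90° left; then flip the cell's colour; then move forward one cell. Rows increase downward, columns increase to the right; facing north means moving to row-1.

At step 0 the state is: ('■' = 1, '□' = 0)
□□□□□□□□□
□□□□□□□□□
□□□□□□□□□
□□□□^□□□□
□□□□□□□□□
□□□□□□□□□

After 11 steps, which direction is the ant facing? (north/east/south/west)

gen 0: □□□□□□□□□
□□□□□□□□□
□□□□□□□□□
□□□□^□□□□
□□□□□□□□□
□□□□□□□□□
gen 1: □□□□□□□□□
□□□□□□□□□
□□□□□□□□□
□□□□■>□□□
□□□□□□□□□
□□□□□□□□□
gen 2: □□□□□□□□□
□□□□□□□□□
□□□□□□□□□
□□□□■■□□□
□□□□□v□□□
□□□□□□□□□
gen 3: □□□□□□□□□
□□□□□□□□□
□□□□□□□□□
□□□□■■□□□
□□□□<■□□□
□□□□□□□□□
gen 4: □□□□□□□□□
□□□□□□□□□
□□□□□□□□□
□□□□^■□□□
□□□□■■□□□
□□□□□□□□□
gen 5: □□□□□□□□□
□□□□□□□□□
□□□□□□□□□
□□□<□■□□□
□□□□■■□□□
□□□□□□□□□
gen 6: □□□□□□□□□
□□□□□□□□□
□□□^□□□□□
□□□■□■□□□
□□□□■■□□□
□□□□□□□□□
gen 7: □□□□□□□□□
□□□□□□□□□
□□□■>□□□□
□□□■□■□□□
□□□□■■□□□
□□□□□□□□□
gen 8: □□□□□□□□□
□□□□□□□□□
□□□■■□□□□
□□□■v■□□□
□□□□■■□□□
□□□□□□□□□
gen 9: □□□□□□□□□
□□□□□□□□□
□□□■■□□□□
□□□<■■□□□
□□□□■■□□□
□□□□□□□□□
gen 10: □□□□□□□□□
□□□□□□□□□
□□□■■□□□□
□□□□■■□□□
□□□v■■□□□
□□□□□□□□□
gen 11: □□□□□□□□□
□□□□□□□□□
□□□■■□□□□
□□□□■■□□□
□□<■■■□□□
□□□□□□□□□

west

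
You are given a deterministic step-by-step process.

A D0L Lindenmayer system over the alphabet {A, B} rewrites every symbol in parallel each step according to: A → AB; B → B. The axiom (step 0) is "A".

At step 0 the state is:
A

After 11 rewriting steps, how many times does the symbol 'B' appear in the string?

11

gen 0: A
gen 1: AB
gen 2: ABB
gen 3: ABBB
gen 4: ABBBB
gen 5: ABBBBB
gen 6: ABBBBBB
gen 7: ABBBBBBB
gen 8: ABBBBBBBB
gen 9: ABBBBBBBBB
gen 10: ABBBBBBBBBB
gen 11: ABBBBBBBBBBB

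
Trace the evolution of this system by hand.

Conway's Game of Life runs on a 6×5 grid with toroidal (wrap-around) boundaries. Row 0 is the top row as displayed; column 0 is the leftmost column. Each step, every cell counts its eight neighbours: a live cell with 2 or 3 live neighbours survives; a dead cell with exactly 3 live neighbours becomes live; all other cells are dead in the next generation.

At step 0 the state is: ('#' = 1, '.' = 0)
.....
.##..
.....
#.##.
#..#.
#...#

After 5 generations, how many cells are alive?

3

k=0  .....
.##..
.....
#.##.
#..#.
#...#
k=1  ##...
.....
...#.
.###.
#.##.
#...#
k=2  ##..#
.....
...#.
.#...
#....
..##.
k=3  #####
#...#
.....
.....
.##..
..##.
k=4  .....
..#..
.....
.....
.###.
.....
k=5  .....
.....
.....
..#..
..#..
..#..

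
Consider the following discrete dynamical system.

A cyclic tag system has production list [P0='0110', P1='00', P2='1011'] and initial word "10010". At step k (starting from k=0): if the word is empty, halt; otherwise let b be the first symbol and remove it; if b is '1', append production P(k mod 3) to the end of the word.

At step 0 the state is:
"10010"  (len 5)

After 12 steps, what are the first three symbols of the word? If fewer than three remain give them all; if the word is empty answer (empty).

001

step 0: "10010"  (len 5)
step 1: "00100110"  (len 8)
step 2: "0100110"  (len 7)
step 3: "100110"  (len 6)
step 4: "001100110"  (len 9)
step 5: "01100110"  (len 8)
step 6: "1100110"  (len 7)
step 7: "1001100110"  (len 10)
step 8: "00110011000"  (len 11)
step 9: "0110011000"  (len 10)
step 10: "110011000"  (len 9)
step 11: "1001100000"  (len 10)
step 12: "0011000001011"  (len 13)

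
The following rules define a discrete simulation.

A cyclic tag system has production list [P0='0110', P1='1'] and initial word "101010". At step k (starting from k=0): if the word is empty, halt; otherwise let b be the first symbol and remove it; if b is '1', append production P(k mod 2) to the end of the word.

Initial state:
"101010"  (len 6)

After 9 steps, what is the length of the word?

step 0: "101010"  (len 6)
step 1: "010100110"  (len 9)
step 2: "10100110"  (len 8)
step 3: "01001100110"  (len 11)
step 4: "1001100110"  (len 10)
step 5: "0011001100110"  (len 13)
step 6: "011001100110"  (len 12)
step 7: "11001100110"  (len 11)
step 8: "10011001101"  (len 11)
step 9: "00110011010110"  (len 14)

14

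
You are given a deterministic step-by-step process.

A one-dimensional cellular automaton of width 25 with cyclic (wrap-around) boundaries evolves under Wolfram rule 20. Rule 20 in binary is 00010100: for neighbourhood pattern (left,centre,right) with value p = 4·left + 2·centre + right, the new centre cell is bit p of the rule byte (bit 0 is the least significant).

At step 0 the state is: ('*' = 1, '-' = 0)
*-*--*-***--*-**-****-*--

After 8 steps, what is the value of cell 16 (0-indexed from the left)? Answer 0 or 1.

[0] *-*--*-***--*-**-****-*--
[1] *-**-*----*-*---------**-
[2] *----**---*-**-----------
[3] **-----*--*---*----------
[4] --*----**-**--**---------
[5] --**--------*---*--------
[6] ----*-------**--**-------
[7] ----**--------*---*------
[8] ------*-------**--**-----

0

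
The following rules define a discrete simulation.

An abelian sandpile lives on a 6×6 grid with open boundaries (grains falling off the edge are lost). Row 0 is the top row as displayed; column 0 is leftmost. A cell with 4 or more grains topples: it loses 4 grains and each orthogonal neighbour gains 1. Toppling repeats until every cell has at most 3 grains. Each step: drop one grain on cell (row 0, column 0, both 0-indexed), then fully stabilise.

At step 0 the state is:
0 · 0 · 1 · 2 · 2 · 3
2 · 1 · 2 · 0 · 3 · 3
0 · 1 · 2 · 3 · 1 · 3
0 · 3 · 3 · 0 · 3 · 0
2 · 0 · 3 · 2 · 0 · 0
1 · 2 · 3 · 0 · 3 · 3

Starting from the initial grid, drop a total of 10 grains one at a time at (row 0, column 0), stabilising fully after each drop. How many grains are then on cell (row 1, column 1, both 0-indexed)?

[0] 0 · 0 · 1 · 2 · 2 · 3
2 · 1 · 2 · 0 · 3 · 3
0 · 1 · 2 · 3 · 1 · 3
0 · 3 · 3 · 0 · 3 · 0
2 · 0 · 3 · 2 · 0 · 0
1 · 2 · 3 · 0 · 3 · 3
[1] 1 · 0 · 1 · 2 · 2 · 3
2 · 1 · 2 · 0 · 3 · 3
0 · 1 · 2 · 3 · 1 · 3
0 · 3 · 3 · 0 · 3 · 0
2 · 0 · 3 · 2 · 0 · 0
1 · 2 · 3 · 0 · 3 · 3
[2] 2 · 0 · 1 · 2 · 2 · 3
2 · 1 · 2 · 0 · 3 · 3
0 · 1 · 2 · 3 · 1 · 3
0 · 3 · 3 · 0 · 3 · 0
2 · 0 · 3 · 2 · 0 · 0
1 · 2 · 3 · 0 · 3 · 3
[3] 3 · 0 · 1 · 2 · 2 · 3
2 · 1 · 2 · 0 · 3 · 3
0 · 1 · 2 · 3 · 1 · 3
0 · 3 · 3 · 0 · 3 · 0
2 · 0 · 3 · 2 · 0 · 0
1 · 2 · 3 · 0 · 3 · 3
[4] 0 · 1 · 1 · 2 · 2 · 3
3 · 1 · 2 · 0 · 3 · 3
0 · 1 · 2 · 3 · 1 · 3
0 · 3 · 3 · 0 · 3 · 0
2 · 0 · 3 · 2 · 0 · 0
1 · 2 · 3 · 0 · 3 · 3
[5] 1 · 1 · 1 · 2 · 2 · 3
3 · 1 · 2 · 0 · 3 · 3
0 · 1 · 2 · 3 · 1 · 3
0 · 3 · 3 · 0 · 3 · 0
2 · 0 · 3 · 2 · 0 · 0
1 · 2 · 3 · 0 · 3 · 3
[6] 2 · 1 · 1 · 2 · 2 · 3
3 · 1 · 2 · 0 · 3 · 3
0 · 1 · 2 · 3 · 1 · 3
0 · 3 · 3 · 0 · 3 · 0
2 · 0 · 3 · 2 · 0 · 0
1 · 2 · 3 · 0 · 3 · 3
[7] 3 · 1 · 1 · 2 · 2 · 3
3 · 1 · 2 · 0 · 3 · 3
0 · 1 · 2 · 3 · 1 · 3
0 · 3 · 3 · 0 · 3 · 0
2 · 0 · 3 · 2 · 0 · 0
1 · 2 · 3 · 0 · 3 · 3
[8] 1 · 2 · 1 · 2 · 2 · 3
0 · 2 · 2 · 0 · 3 · 3
1 · 1 · 2 · 3 · 1 · 3
0 · 3 · 3 · 0 · 3 · 0
2 · 0 · 3 · 2 · 0 · 0
1 · 2 · 3 · 0 · 3 · 3
[9] 2 · 2 · 1 · 2 · 2 · 3
0 · 2 · 2 · 0 · 3 · 3
1 · 1 · 2 · 3 · 1 · 3
0 · 3 · 3 · 0 · 3 · 0
2 · 0 · 3 · 2 · 0 · 0
1 · 2 · 3 · 0 · 3 · 3
[10] 3 · 2 · 1 · 2 · 2 · 3
0 · 2 · 2 · 0 · 3 · 3
1 · 1 · 2 · 3 · 1 · 3
0 · 3 · 3 · 0 · 3 · 0
2 · 0 · 3 · 2 · 0 · 0
1 · 2 · 3 · 0 · 3 · 3

2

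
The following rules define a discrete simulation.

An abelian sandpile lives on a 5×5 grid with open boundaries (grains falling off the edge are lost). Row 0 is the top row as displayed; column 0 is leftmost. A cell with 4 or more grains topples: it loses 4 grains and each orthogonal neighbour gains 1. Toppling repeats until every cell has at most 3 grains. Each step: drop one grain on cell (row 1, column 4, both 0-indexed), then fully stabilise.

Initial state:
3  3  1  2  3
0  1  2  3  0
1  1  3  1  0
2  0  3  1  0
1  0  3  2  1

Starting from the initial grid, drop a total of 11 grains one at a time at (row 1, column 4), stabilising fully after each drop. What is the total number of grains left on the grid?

42

t=0: 3  3  1  2  3
0  1  2  3  0
1  1  3  1  0
2  0  3  1  0
1  0  3  2  1
t=1: 3  3  1  2  3
0  1  2  3  1
1  1  3  1  0
2  0  3  1  0
1  0  3  2  1
t=2: 3  3  1  2  3
0  1  2  3  2
1  1  3  1  0
2  0  3  1  0
1  0  3  2  1
t=3: 3  3  1  2  3
0  1  2  3  3
1  1  3  1  0
2  0  3  1  0
1  0  3  2  1
t=4: 3  3  2  0  1
0  1  3  1  2
1  1  3  2  1
2  0  3  1  0
1  0  3  2  1
t=5: 3  3  2  0  1
0  1  3  1  3
1  1  3  2  1
2  0  3  1  0
1  0  3  2  1
t=6: 3  3  2  0  2
0  1  3  2  0
1  1  3  2  2
2  0  3  1  0
1  0  3  2  1
t=7: 3  3  2  0  2
0  1  3  2  1
1  1  3  2  2
2  0  3  1  0
1  0  3  2  1
t=8: 3  3  2  0  2
0  1  3  2  2
1  1  3  2  2
2  0  3  1  0
1  0  3  2  1
t=9: 3  3  2  0  2
0  1  3  2  3
1  1  3  2  2
2  0  3  1  0
1  0  3  2  1
t=10: 3  3  2  0  3
0  1  3  3  0
1  1  3  2  3
2  0  3  1  0
1  0  3  2  1
t=11: 3  3  2  0  3
0  1  3  3  1
1  1  3  2  3
2  0  3  1  0
1  0  3  2  1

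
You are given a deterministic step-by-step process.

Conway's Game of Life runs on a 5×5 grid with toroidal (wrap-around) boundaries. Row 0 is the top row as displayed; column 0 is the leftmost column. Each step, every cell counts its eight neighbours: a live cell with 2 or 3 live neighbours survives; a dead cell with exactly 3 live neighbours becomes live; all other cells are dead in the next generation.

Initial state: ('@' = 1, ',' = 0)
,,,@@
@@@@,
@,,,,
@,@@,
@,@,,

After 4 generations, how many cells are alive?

k=0  ,,,@@
@@@@,
@,,,,
@,@@,
@,@,,
k=1  ,,,,,
@@@@,
@,,,,
@,@@,
@,@,,
k=2  @,,@@
@@@,@
@,,,,
@,@@,
,,@@@
k=3  ,,,,,
,,@,,
,,,,,
@,@,,
,,,,,
k=4  ,,,,,
,,,,,
,@,,,
,,,,,
,,,,,

1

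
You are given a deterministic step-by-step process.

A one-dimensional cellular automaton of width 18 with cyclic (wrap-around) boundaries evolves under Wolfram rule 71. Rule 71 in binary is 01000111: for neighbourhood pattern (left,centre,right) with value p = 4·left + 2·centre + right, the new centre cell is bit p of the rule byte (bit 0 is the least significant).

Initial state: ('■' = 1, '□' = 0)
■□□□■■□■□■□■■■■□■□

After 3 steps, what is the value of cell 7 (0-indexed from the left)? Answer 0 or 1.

k=0  ■□□□■■□■□■□■■■■□■□
k=1  ■□■■□■□■□■□□□□■□■□
k=2  ■□□■□■□■□■□■■■■□■□
k=3  ■□■■□■□■□■□□□□■□■□

1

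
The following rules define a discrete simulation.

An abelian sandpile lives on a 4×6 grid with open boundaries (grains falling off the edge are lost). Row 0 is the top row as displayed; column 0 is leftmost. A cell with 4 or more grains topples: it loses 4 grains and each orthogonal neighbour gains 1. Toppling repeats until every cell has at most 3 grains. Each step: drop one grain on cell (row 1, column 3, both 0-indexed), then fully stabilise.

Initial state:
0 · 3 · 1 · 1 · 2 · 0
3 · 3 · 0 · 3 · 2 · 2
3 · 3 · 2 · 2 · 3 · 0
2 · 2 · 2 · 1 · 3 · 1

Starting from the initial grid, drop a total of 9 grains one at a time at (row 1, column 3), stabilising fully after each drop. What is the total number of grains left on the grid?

50

gen 0: 0 · 3 · 1 · 1 · 2 · 0
3 · 3 · 0 · 3 · 2 · 2
3 · 3 · 2 · 2 · 3 · 0
2 · 2 · 2 · 1 · 3 · 1
gen 1: 0 · 3 · 1 · 2 · 2 · 0
3 · 3 · 1 · 0 · 3 · 2
3 · 3 · 2 · 3 · 3 · 0
2 · 2 · 2 · 1 · 3 · 1
gen 2: 0 · 3 · 1 · 2 · 2 · 0
3 · 3 · 1 · 1 · 3 · 2
3 · 3 · 2 · 3 · 3 · 0
2 · 2 · 2 · 1 · 3 · 1
gen 3: 0 · 3 · 1 · 2 · 2 · 0
3 · 3 · 1 · 2 · 3 · 2
3 · 3 · 2 · 3 · 3 · 0
2 · 2 · 2 · 1 · 3 · 1
gen 4: 0 · 3 · 1 · 2 · 2 · 0
3 · 3 · 1 · 3 · 3 · 2
3 · 3 · 2 · 3 · 3 · 0
2 · 2 · 2 · 1 · 3 · 1
gen 5: 0 · 3 · 1 · 3 · 3 · 0
3 · 3 · 2 · 2 · 1 · 3
3 · 3 · 3 · 1 · 2 · 1
2 · 2 · 2 · 3 · 0 · 2
gen 6: 0 · 3 · 1 · 3 · 3 · 0
3 · 3 · 2 · 3 · 1 · 3
3 · 3 · 3 · 1 · 2 · 1
2 · 2 · 2 · 3 · 0 · 2
gen 7: 0 · 3 · 2 · 1 · 0 · 1
3 · 3 · 3 · 1 · 3 · 3
3 · 3 · 3 · 2 · 2 · 1
2 · 2 · 2 · 3 · 0 · 2
gen 8: 0 · 3 · 2 · 1 · 0 · 1
3 · 3 · 3 · 2 · 3 · 3
3 · 3 · 3 · 2 · 2 · 1
2 · 2 · 2 · 3 · 0 · 2
gen 9: 0 · 3 · 2 · 1 · 0 · 1
3 · 3 · 3 · 3 · 3 · 3
3 · 3 · 3 · 2 · 2 · 1
2 · 2 · 2 · 3 · 0 · 2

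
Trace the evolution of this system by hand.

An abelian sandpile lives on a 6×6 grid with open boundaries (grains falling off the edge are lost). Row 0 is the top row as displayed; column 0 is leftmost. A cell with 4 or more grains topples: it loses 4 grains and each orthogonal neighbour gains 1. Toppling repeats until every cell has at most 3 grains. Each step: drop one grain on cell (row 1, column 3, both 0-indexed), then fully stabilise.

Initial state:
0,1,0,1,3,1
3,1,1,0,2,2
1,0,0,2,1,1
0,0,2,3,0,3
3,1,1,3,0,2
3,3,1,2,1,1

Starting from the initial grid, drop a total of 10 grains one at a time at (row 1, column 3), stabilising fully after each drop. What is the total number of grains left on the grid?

57

[0] 0,1,0,1,3,1
3,1,1,0,2,2
1,0,0,2,1,1
0,0,2,3,0,3
3,1,1,3,0,2
3,3,1,2,1,1
[1] 0,1,0,1,3,1
3,1,1,1,2,2
1,0,0,2,1,1
0,0,2,3,0,3
3,1,1,3,0,2
3,3,1,2,1,1
[2] 0,1,0,1,3,1
3,1,1,2,2,2
1,0,0,2,1,1
0,0,2,3,0,3
3,1,1,3,0,2
3,3,1,2,1,1
[3] 0,1,0,1,3,1
3,1,1,3,2,2
1,0,0,2,1,1
0,0,2,3,0,3
3,1,1,3,0,2
3,3,1,2,1,1
[4] 0,1,0,2,3,1
3,1,2,0,3,2
1,0,0,3,1,1
0,0,2,3,0,3
3,1,1,3,0,2
3,3,1,2,1,1
[5] 0,1,0,2,3,1
3,1,2,1,3,2
1,0,0,3,1,1
0,0,2,3,0,3
3,1,1,3,0,2
3,3,1,2,1,1
[6] 0,1,0,2,3,1
3,1,2,2,3,2
1,0,0,3,1,1
0,0,2,3,0,3
3,1,1,3,0,2
3,3,1,2,1,1
[7] 0,1,0,2,3,1
3,1,2,3,3,2
1,0,0,3,1,1
0,0,2,3,0,3
3,1,1,3,0,2
3,3,1,2,1,1
[8] 0,1,1,0,1,2
3,1,3,3,1,3
1,0,1,1,3,1
0,0,3,1,1,3
3,1,2,0,1,2
3,3,1,3,1,1
[9] 0,1,2,1,1,2
3,2,0,1,2,3
1,0,2,2,3,1
0,0,3,1,1,3
3,1,2,0,1,2
3,3,1,3,1,1
[10] 0,1,2,1,1,2
3,2,0,2,2,3
1,0,2,2,3,1
0,0,3,1,1,3
3,1,2,0,1,2
3,3,1,3,1,1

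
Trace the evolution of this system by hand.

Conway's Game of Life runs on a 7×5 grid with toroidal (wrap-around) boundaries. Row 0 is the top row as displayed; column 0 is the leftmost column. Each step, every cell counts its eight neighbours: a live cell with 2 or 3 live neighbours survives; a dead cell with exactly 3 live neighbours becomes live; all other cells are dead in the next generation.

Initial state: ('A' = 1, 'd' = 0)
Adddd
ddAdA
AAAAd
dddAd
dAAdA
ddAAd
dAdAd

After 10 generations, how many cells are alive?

18

gen 0: Adddd
ddAdA
AAAAd
dddAd
dAAdA
ddAAd
dAdAd
gen 1: AAAAA
ddAdA
AAddd
ddddd
dAddA
AdddA
dAdAA
gen 2: ddddd
ddddd
AAddd
dAddd
ddddA
dAAdd
ddddd
gen 3: ddddd
ddddd
AAddd
dAddd
AAAdd
ddddd
ddddd
gen 4: ddddd
ddddd
AAddd
ddddd
AAAdd
dAddd
ddddd
gen 5: ddddd
ddddd
ddddd
ddAdd
AAAdd
AAAdd
ddddd
gen 6: ddddd
ddddd
ddddd
ddAdd
AddAd
AdAdd
dAddd
gen 7: ddddd
ddddd
ddddd
ddddd
ddAAA
AdAdA
dAddd
gen 8: ddddd
ddddd
ddddd
dddAd
AAAdA
AdAdA
AAddd
gen 9: ddddd
ddddd
ddddd
AAAAA
ddAdd
ddAdd
AAddA
gen 10: Adddd
ddddd
AAAAA
AAAAA
AdddA
AdAAd
AAddd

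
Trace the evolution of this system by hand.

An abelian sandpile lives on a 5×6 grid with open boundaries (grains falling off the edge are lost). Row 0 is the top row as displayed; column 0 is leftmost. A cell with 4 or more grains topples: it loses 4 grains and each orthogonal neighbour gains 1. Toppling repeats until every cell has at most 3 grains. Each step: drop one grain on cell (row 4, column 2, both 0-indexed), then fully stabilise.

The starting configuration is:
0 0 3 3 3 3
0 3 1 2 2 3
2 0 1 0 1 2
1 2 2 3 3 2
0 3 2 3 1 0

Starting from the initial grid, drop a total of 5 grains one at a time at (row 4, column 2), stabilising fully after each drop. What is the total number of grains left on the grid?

52

t=0: 0 0 3 3 3 3
0 3 1 2 2 3
2 0 1 0 1 2
1 2 2 3 3 2
0 3 2 3 1 0
t=1: 0 0 3 3 3 3
0 3 1 2 2 3
2 0 1 0 1 2
1 2 2 3 3 2
0 3 3 3 1 0
t=2: 0 0 3 3 3 3
0 3 1 2 2 3
2 1 2 1 2 2
2 0 1 2 0 3
1 1 3 1 3 0
t=3: 0 0 3 3 3 3
0 3 1 2 2 3
2 1 2 1 2 2
2 0 2 2 0 3
1 2 0 2 3 0
t=4: 0 0 3 3 3 3
0 3 1 2 2 3
2 1 2 1 2 2
2 0 2 2 0 3
1 2 1 2 3 0
t=5: 0 0 3 3 3 3
0 3 1 2 2 3
2 1 2 1 2 2
2 0 2 2 0 3
1 2 2 2 3 0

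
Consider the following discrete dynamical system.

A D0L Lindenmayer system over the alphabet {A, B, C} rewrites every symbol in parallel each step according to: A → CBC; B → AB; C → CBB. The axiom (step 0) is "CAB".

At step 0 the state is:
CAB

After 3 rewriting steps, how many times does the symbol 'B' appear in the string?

25

k=0  CAB
k=1  CBBCBCAB
k=2  CBBABABCBBABCBBCBCAB
k=3  CBBABABCBCABCBCABCBBABABCBCABCBBABABCBBABCBBCBCAB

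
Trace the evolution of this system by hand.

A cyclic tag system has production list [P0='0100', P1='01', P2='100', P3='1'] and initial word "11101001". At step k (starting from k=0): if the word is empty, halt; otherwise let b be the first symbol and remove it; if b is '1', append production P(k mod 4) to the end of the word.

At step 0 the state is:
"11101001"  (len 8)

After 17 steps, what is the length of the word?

t=0: "11101001"  (len 8)
t=1: "11010010100"  (len 11)
t=2: "101001010001"  (len 12)
t=3: "01001010001100"  (len 14)
t=4: "1001010001100"  (len 13)
t=5: "0010100011000100"  (len 16)
t=6: "010100011000100"  (len 15)
t=7: "10100011000100"  (len 14)
t=8: "01000110001001"  (len 14)
t=9: "1000110001001"  (len 13)
t=10: "00011000100101"  (len 14)
t=11: "0011000100101"  (len 13)
t=12: "011000100101"  (len 12)
t=13: "11000100101"  (len 11)
t=14: "100010010101"  (len 12)
t=15: "00010010101100"  (len 14)
t=16: "0010010101100"  (len 13)
t=17: "010010101100"  (len 12)

12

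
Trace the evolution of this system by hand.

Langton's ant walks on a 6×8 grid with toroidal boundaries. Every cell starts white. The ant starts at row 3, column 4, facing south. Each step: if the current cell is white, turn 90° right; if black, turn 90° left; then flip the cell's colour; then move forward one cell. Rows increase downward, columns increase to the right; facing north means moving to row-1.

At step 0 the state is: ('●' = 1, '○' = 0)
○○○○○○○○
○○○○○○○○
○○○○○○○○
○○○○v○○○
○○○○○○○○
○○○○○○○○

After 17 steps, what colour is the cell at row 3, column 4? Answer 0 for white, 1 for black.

0

gen 0: ○○○○○○○○
○○○○○○○○
○○○○○○○○
○○○○v○○○
○○○○○○○○
○○○○○○○○
gen 1: ○○○○○○○○
○○○○○○○○
○○○○○○○○
○○○<●○○○
○○○○○○○○
○○○○○○○○
gen 2: ○○○○○○○○
○○○○○○○○
○○○^○○○○
○○○●●○○○
○○○○○○○○
○○○○○○○○
gen 3: ○○○○○○○○
○○○○○○○○
○○○●>○○○
○○○●●○○○
○○○○○○○○
○○○○○○○○
gen 4: ○○○○○○○○
○○○○○○○○
○○○●●○○○
○○○●v○○○
○○○○○○○○
○○○○○○○○
gen 5: ○○○○○○○○
○○○○○○○○
○○○●●○○○
○○○●○>○○
○○○○○○○○
○○○○○○○○
gen 6: ○○○○○○○○
○○○○○○○○
○○○●●○○○
○○○●○●○○
○○○○○v○○
○○○○○○○○
gen 7: ○○○○○○○○
○○○○○○○○
○○○●●○○○
○○○●○●○○
○○○○<●○○
○○○○○○○○
gen 8: ○○○○○○○○
○○○○○○○○
○○○●●○○○
○○○●^●○○
○○○○●●○○
○○○○○○○○
gen 9: ○○○○○○○○
○○○○○○○○
○○○●●○○○
○○○●●>○○
○○○○●●○○
○○○○○○○○
gen 10: ○○○○○○○○
○○○○○○○○
○○○●●^○○
○○○●●○○○
○○○○●●○○
○○○○○○○○
gen 11: ○○○○○○○○
○○○○○○○○
○○○●●●>○
○○○●●○○○
○○○○●●○○
○○○○○○○○
gen 12: ○○○○○○○○
○○○○○○○○
○○○●●●●○
○○○●●○v○
○○○○●●○○
○○○○○○○○
gen 13: ○○○○○○○○
○○○○○○○○
○○○●●●●○
○○○●●<●○
○○○○●●○○
○○○○○○○○
gen 14: ○○○○○○○○
○○○○○○○○
○○○●●^●○
○○○●●●●○
○○○○●●○○
○○○○○○○○
gen 15: ○○○○○○○○
○○○○○○○○
○○○●<○●○
○○○●●●●○
○○○○●●○○
○○○○○○○○
gen 16: ○○○○○○○○
○○○○○○○○
○○○●○○●○
○○○●v●●○
○○○○●●○○
○○○○○○○○
gen 17: ○○○○○○○○
○○○○○○○○
○○○●○○●○
○○○●○>●○
○○○○●●○○
○○○○○○○○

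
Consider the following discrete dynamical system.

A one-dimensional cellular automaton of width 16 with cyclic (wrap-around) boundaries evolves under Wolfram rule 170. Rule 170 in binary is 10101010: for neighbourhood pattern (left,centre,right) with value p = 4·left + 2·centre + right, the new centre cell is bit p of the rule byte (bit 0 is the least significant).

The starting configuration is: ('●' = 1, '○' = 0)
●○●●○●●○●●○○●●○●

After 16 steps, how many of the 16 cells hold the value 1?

10

t=0: ●○●●○●●○●●○○●●○●
t=1: ○●●○●●○●●○○●●○●●
t=2: ●●○●●○●●○○●●○●●○
t=3: ●○●●○●●○○●●○●●○●
t=4: ○●●○●●○○●●○●●○●●
t=5: ●●○●●○○●●○●●○●●○
t=6: ●○●●○○●●○●●○●●○●
t=7: ○●●○○●●○●●○●●○●●
t=8: ●●○○●●○●●○●●○●●○
t=9: ●○○●●○●●○●●○●●○●
t=10: ○○●●○●●○●●○●●○●●
t=11: ○●●○●●○●●○●●○●●○
t=12: ●●○●●○●●○●●○●●○○
t=13: ●○●●○●●○●●○●●○○●
t=14: ○●●○●●○●●○●●○○●●
t=15: ●●○●●○●●○●●○○●●○
t=16: ●○●●○●●○●●○○●●○●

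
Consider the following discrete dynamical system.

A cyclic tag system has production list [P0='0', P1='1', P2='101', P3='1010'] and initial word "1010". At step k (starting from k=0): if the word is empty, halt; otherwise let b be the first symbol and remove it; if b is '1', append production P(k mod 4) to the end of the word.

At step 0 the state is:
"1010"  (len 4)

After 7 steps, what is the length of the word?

2

gen 0: "1010"  (len 4)
gen 1: "0100"  (len 4)
gen 2: "100"  (len 3)
gen 3: "00101"  (len 5)
gen 4: "0101"  (len 4)
gen 5: "101"  (len 3)
gen 6: "011"  (len 3)
gen 7: "11"  (len 2)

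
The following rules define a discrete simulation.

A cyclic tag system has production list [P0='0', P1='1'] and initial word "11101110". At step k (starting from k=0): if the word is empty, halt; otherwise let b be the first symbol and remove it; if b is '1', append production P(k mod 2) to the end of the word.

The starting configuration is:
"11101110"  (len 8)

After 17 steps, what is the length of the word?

k=0  "11101110"  (len 8)
k=1  "11011100"  (len 8)
k=2  "10111001"  (len 8)
k=3  "01110010"  (len 8)
k=4  "1110010"  (len 7)
k=5  "1100100"  (len 7)
k=6  "1001001"  (len 7)
k=7  "0010010"  (len 7)
k=8  "010010"  (len 6)
k=9  "10010"  (len 5)
k=10  "00101"  (len 5)
k=11  "0101"  (len 4)
k=12  "101"  (len 3)
k=13  "010"  (len 3)
k=14  "10"  (len 2)
k=15  "00"  (len 2)
k=16  "0"  (len 1)
k=17  (halted — word empty)

0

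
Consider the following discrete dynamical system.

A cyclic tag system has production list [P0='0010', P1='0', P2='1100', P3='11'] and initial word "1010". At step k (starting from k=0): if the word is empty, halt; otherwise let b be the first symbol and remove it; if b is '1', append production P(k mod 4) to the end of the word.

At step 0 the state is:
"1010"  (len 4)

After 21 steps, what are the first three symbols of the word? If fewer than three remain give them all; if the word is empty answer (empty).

001

step 0: "1010"  (len 4)
step 1: "0100010"  (len 7)
step 2: "100010"  (len 6)
step 3: "000101100"  (len 9)
step 4: "00101100"  (len 8)
step 5: "0101100"  (len 7)
step 6: "101100"  (len 6)
step 7: "011001100"  (len 9)
step 8: "11001100"  (len 8)
step 9: "10011000010"  (len 11)
step 10: "00110000100"  (len 11)
step 11: "0110000100"  (len 10)
step 12: "110000100"  (len 9)
step 13: "100001000010"  (len 12)
step 14: "000010000100"  (len 12)
step 15: "00010000100"  (len 11)
step 16: "0010000100"  (len 10)
step 17: "010000100"  (len 9)
step 18: "10000100"  (len 8)
step 19: "00001001100"  (len 11)
step 20: "0001001100"  (len 10)
step 21: "001001100"  (len 9)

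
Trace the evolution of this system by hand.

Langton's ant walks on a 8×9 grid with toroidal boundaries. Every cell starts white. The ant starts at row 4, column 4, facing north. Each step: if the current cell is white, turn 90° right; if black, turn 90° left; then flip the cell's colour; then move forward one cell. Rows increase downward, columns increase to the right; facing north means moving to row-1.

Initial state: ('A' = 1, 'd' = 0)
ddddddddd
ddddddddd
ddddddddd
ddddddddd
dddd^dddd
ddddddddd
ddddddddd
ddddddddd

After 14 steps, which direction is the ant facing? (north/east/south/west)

south

gen 0: ddddddddd
ddddddddd
ddddddddd
ddddddddd
dddd^dddd
ddddddddd
ddddddddd
ddddddddd
gen 1: ddddddddd
ddddddddd
ddddddddd
ddddddddd
ddddA>ddd
ddddddddd
ddddddddd
ddddddddd
gen 2: ddddddddd
ddddddddd
ddddddddd
ddddddddd
ddddAAddd
dddddvddd
ddddddddd
ddddddddd
gen 3: ddddddddd
ddddddddd
ddddddddd
ddddddddd
ddddAAddd
dddd<Addd
ddddddddd
ddddddddd
gen 4: ddddddddd
ddddddddd
ddddddddd
ddddddddd
dddd^Addd
ddddAAddd
ddddddddd
ddddddddd
gen 5: ddddddddd
ddddddddd
ddddddddd
ddddddddd
ddd<dAddd
ddddAAddd
ddddddddd
ddddddddd
gen 6: ddddddddd
ddddddddd
ddddddddd
ddd^ddddd
dddAdAddd
ddddAAddd
ddddddddd
ddddddddd
gen 7: ddddddddd
ddddddddd
ddddddddd
dddA>dddd
dddAdAddd
ddddAAddd
ddddddddd
ddddddddd
gen 8: ddddddddd
ddddddddd
ddddddddd
dddAAdddd
dddAvAddd
ddddAAddd
ddddddddd
ddddddddd
gen 9: ddddddddd
ddddddddd
ddddddddd
dddAAdddd
ddd<AAddd
ddddAAddd
ddddddddd
ddddddddd
gen 10: ddddddddd
ddddddddd
ddddddddd
dddAAdddd
ddddAAddd
dddvAAddd
ddddddddd
ddddddddd
gen 11: ddddddddd
ddddddddd
ddddddddd
dddAAdddd
ddddAAddd
dd<AAAddd
ddddddddd
ddddddddd
gen 12: ddddddddd
ddddddddd
ddddddddd
dddAAdddd
dd^dAAddd
ddAAAAddd
ddddddddd
ddddddddd
gen 13: ddddddddd
ddddddddd
ddddddddd
dddAAdddd
ddA>AAddd
ddAAAAddd
ddddddddd
ddddddddd
gen 14: ddddddddd
ddddddddd
ddddddddd
dddAAdddd
ddAAAAddd
ddAvAAddd
ddddddddd
ddddddddd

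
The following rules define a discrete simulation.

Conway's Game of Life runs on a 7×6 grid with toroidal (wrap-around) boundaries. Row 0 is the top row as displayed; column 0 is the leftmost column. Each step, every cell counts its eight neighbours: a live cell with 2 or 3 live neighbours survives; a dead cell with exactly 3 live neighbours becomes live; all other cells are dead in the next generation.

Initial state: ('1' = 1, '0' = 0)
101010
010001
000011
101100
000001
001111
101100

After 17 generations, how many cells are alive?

10

gen 0: 101010
010001
000011
101100
000001
001111
101100
gen 1: 101010
010100
011111
100100
110001
111001
100000
gen 2: 101101
000000
010001
000100
000010
001000
001100
gen 3: 011110
011011
000000
000010
000100
001000
000010
gen 4: 110000
110011
000111
000000
000100
000100
010010
gen 5: 001010
011100
000100
000100
000000
001110
111000
gen 6: 100000
010010
000110
000000
001010
001100
000011
gen 7: 100010
000111
000110
000010
001000
001001
000111
gen 8: 100000
000000
000000
000010
000100
001001
100100
gen 9: 000000
000000
000000
000000
000110
001110
110001
gen 10: 100000
000000
000000
000000
001010
111000
111111
gen 11: 101110
000000
000000
000000
001100
000000
000110
gen 12: 001011
000100
000000
000000
000000
001010
001011
gen 13: 001001
000110
000000
000000
000000
000011
011000
gen 14: 011010
000110
000000
000000
000000
000000
111111
gen 15: 000000
001110
000000
000000
000000
111111
100011
gen 16: 000000
000100
000100
000000
111111
011100
001000
gen 17: 000000
000000
000000
110001
100011
000001
011100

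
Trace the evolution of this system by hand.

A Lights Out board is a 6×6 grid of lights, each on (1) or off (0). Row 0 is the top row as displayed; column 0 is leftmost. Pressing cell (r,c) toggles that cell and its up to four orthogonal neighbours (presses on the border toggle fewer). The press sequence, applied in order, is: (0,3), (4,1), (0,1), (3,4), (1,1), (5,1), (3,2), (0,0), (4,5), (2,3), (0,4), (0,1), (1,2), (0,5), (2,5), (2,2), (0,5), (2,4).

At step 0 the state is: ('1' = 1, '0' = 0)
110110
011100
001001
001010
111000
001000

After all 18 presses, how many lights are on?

18

gen 0: 110110
011100
001001
001010
111000
001000
gen 1: 111000
011000
001001
001010
111000
001000
gen 2: 111000
011000
001001
011010
000000
011000
gen 3: 000000
001000
001001
011010
000000
011000
gen 4: 000000
001000
001011
011101
000010
011000
gen 5: 010000
110000
011011
011101
000010
011000
gen 6: 010000
110000
011011
011101
010010
100000
gen 7: 010000
110000
010011
000001
011010
100000
gen 8: 100000
010000
010011
000001
011010
100000
gen 9: 100000
010000
010011
000000
011001
100001
gen 10: 100000
010100
011101
000100
011001
100001
gen 11: 100111
010110
011101
000100
011001
100001
gen 12: 011111
000110
011101
000100
011001
100001
gen 13: 010111
011010
010101
000100
011001
100001
gen 14: 010100
011011
010101
000100
011001
100001
gen 15: 010100
011010
010110
000101
011001
100001
gen 16: 010100
010010
001010
001101
011001
100001
gen 17: 010111
010011
001010
001101
011001
100001
gen 18: 010111
010001
001101
001111
011001
100001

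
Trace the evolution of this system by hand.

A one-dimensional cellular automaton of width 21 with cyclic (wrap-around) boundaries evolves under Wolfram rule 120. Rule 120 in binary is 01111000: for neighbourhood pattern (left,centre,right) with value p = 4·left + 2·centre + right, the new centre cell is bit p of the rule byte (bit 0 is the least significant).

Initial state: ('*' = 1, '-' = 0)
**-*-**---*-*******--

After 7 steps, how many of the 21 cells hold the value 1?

step 0: **-*-**---*-*******--
step 1: ***-****---**-----**-
step 2: *-***--**--***----***
step 3: ***-**-***-*-**---*--
step 4: *-******-**-****---*-
step 5: -**----******--**---*
step 6: ****---*----**-***---
step 7: *--**---*---****-**--

10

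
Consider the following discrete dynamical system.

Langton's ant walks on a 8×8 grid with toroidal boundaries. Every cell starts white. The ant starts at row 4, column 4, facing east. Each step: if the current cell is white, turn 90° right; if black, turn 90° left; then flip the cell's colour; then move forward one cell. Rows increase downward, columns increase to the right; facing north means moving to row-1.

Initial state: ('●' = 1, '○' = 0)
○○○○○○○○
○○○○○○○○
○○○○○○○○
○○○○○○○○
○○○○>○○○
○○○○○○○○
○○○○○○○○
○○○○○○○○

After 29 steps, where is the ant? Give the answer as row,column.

t=0: ○○○○○○○○
○○○○○○○○
○○○○○○○○
○○○○○○○○
○○○○>○○○
○○○○○○○○
○○○○○○○○
○○○○○○○○
t=1: ○○○○○○○○
○○○○○○○○
○○○○○○○○
○○○○○○○○
○○○○●○○○
○○○○v○○○
○○○○○○○○
○○○○○○○○
t=2: ○○○○○○○○
○○○○○○○○
○○○○○○○○
○○○○○○○○
○○○○●○○○
○○○<●○○○
○○○○○○○○
○○○○○○○○
t=3: ○○○○○○○○
○○○○○○○○
○○○○○○○○
○○○○○○○○
○○○^●○○○
○○○●●○○○
○○○○○○○○
○○○○○○○○
t=4: ○○○○○○○○
○○○○○○○○
○○○○○○○○
○○○○○○○○
○○○●>○○○
○○○●●○○○
○○○○○○○○
○○○○○○○○
t=5: ○○○○○○○○
○○○○○○○○
○○○○○○○○
○○○○^○○○
○○○●○○○○
○○○●●○○○
○○○○○○○○
○○○○○○○○
t=6: ○○○○○○○○
○○○○○○○○
○○○○○○○○
○○○○●>○○
○○○●○○○○
○○○●●○○○
○○○○○○○○
○○○○○○○○
t=7: ○○○○○○○○
○○○○○○○○
○○○○○○○○
○○○○●●○○
○○○●○v○○
○○○●●○○○
○○○○○○○○
○○○○○○○○
t=8: ○○○○○○○○
○○○○○○○○
○○○○○○○○
○○○○●●○○
○○○●<●○○
○○○●●○○○
○○○○○○○○
○○○○○○○○
t=9: ○○○○○○○○
○○○○○○○○
○○○○○○○○
○○○○^●○○
○○○●●●○○
○○○●●○○○
○○○○○○○○
○○○○○○○○
t=10: ○○○○○○○○
○○○○○○○○
○○○○○○○○
○○○<○●○○
○○○●●●○○
○○○●●○○○
○○○○○○○○
○○○○○○○○
t=11: ○○○○○○○○
○○○○○○○○
○○○^○○○○
○○○●○●○○
○○○●●●○○
○○○●●○○○
○○○○○○○○
○○○○○○○○
t=12: ○○○○○○○○
○○○○○○○○
○○○●>○○○
○○○●○●○○
○○○●●●○○
○○○●●○○○
○○○○○○○○
○○○○○○○○
t=13: ○○○○○○○○
○○○○○○○○
○○○●●○○○
○○○●v●○○
○○○●●●○○
○○○●●○○○
○○○○○○○○
○○○○○○○○
t=14: ○○○○○○○○
○○○○○○○○
○○○●●○○○
○○○<●●○○
○○○●●●○○
○○○●●○○○
○○○○○○○○
○○○○○○○○
t=15: ○○○○○○○○
○○○○○○○○
○○○●●○○○
○○○○●●○○
○○○v●●○○
○○○●●○○○
○○○○○○○○
○○○○○○○○
t=16: ○○○○○○○○
○○○○○○○○
○○○●●○○○
○○○○●●○○
○○○○>●○○
○○○●●○○○
○○○○○○○○
○○○○○○○○
t=17: ○○○○○○○○
○○○○○○○○
○○○●●○○○
○○○○^●○○
○○○○○●○○
○○○●●○○○
○○○○○○○○
○○○○○○○○
t=18: ○○○○○○○○
○○○○○○○○
○○○●●○○○
○○○<○●○○
○○○○○●○○
○○○●●○○○
○○○○○○○○
○○○○○○○○
t=19: ○○○○○○○○
○○○○○○○○
○○○^●○○○
○○○●○●○○
○○○○○●○○
○○○●●○○○
○○○○○○○○
○○○○○○○○
t=20: ○○○○○○○○
○○○○○○○○
○○<○●○○○
○○○●○●○○
○○○○○●○○
○○○●●○○○
○○○○○○○○
○○○○○○○○
t=21: ○○○○○○○○
○○^○○○○○
○○●○●○○○
○○○●○●○○
○○○○○●○○
○○○●●○○○
○○○○○○○○
○○○○○○○○
t=22: ○○○○○○○○
○○●>○○○○
○○●○●○○○
○○○●○●○○
○○○○○●○○
○○○●●○○○
○○○○○○○○
○○○○○○○○
t=23: ○○○○○○○○
○○●●○○○○
○○●v●○○○
○○○●○●○○
○○○○○●○○
○○○●●○○○
○○○○○○○○
○○○○○○○○
t=24: ○○○○○○○○
○○●●○○○○
○○<●●○○○
○○○●○●○○
○○○○○●○○
○○○●●○○○
○○○○○○○○
○○○○○○○○
t=25: ○○○○○○○○
○○●●○○○○
○○○●●○○○
○○v●○●○○
○○○○○●○○
○○○●●○○○
○○○○○○○○
○○○○○○○○
t=26: ○○○○○○○○
○○●●○○○○
○○○●●○○○
○<●●○●○○
○○○○○●○○
○○○●●○○○
○○○○○○○○
○○○○○○○○
t=27: ○○○○○○○○
○○●●○○○○
○^○●●○○○
○●●●○●○○
○○○○○●○○
○○○●●○○○
○○○○○○○○
○○○○○○○○
t=28: ○○○○○○○○
○○●●○○○○
○●>●●○○○
○●●●○●○○
○○○○○●○○
○○○●●○○○
○○○○○○○○
○○○○○○○○
t=29: ○○○○○○○○
○○●●○○○○
○●●●●○○○
○●v●○●○○
○○○○○●○○
○○○●●○○○
○○○○○○○○
○○○○○○○○

3,2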